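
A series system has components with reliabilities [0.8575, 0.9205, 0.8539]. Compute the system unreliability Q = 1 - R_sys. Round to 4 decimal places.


Components: [0.8575, 0.9205, 0.8539]
After component 1: product = 0.8575
After component 2: product = 0.7893
After component 3: product = 0.674
R_sys = 0.674
Q = 1 - 0.674 = 0.326

0.326


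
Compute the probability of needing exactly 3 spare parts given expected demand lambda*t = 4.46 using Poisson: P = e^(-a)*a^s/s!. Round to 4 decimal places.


a = 4.46, s = 3
e^(-a) = e^(-4.46) = 0.0116
a^s = 4.46^3 = 88.7165
s! = 6
P = 0.0116 * 88.7165 / 6
P = 0.171

0.171


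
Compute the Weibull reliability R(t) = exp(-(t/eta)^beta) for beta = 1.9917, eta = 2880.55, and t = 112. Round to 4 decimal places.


beta = 1.9917, eta = 2880.55, t = 112
t/eta = 112 / 2880.55 = 0.0389
(t/eta)^beta = 0.0389^1.9917 = 0.0016
R(t) = exp(-0.0016)
R(t) = 0.9984

0.9984


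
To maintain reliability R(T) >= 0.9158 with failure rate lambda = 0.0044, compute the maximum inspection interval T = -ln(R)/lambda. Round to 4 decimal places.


R_target = 0.9158
lambda = 0.0044
-ln(0.9158) = 0.088
T = 0.088 / 0.0044
T = 19.9903

19.9903


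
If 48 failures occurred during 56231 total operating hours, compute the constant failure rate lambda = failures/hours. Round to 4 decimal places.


failures = 48
total_hours = 56231
lambda = 48 / 56231
lambda = 0.0009

0.0009


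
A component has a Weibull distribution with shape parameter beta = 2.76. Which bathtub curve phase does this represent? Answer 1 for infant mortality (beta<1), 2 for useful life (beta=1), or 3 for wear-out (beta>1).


beta = 2.76
Compare beta to 1:
beta < 1 => infant mortality (phase 1)
beta = 1 => useful life (phase 2)
beta > 1 => wear-out (phase 3)
Since beta = 2.76, this is wear-out (increasing failure rate)
Phase = 3

3


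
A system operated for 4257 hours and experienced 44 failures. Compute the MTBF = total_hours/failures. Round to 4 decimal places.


total_hours = 4257
failures = 44
MTBF = 4257 / 44
MTBF = 96.75

96.75


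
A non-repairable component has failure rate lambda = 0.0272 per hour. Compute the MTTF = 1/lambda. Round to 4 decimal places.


lambda = 0.0272
MTTF = 1 / 0.0272
MTTF = 36.7647

36.7647


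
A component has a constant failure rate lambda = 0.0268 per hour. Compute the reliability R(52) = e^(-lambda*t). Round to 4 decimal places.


lambda = 0.0268
t = 52
lambda * t = 1.3936
R(t) = e^(-1.3936)
R(t) = 0.2482

0.2482


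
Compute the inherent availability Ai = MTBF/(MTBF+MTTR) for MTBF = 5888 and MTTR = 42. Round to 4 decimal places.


MTBF = 5888
MTTR = 42
MTBF + MTTR = 5930
Ai = 5888 / 5930
Ai = 0.9929

0.9929


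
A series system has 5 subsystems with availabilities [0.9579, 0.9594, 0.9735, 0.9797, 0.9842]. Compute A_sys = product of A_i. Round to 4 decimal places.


Subsystems: [0.9579, 0.9594, 0.9735, 0.9797, 0.9842]
After subsystem 1 (A=0.9579): product = 0.9579
After subsystem 2 (A=0.9594): product = 0.919
After subsystem 3 (A=0.9735): product = 0.8947
After subsystem 4 (A=0.9797): product = 0.8765
After subsystem 5 (A=0.9842): product = 0.8626
A_sys = 0.8626

0.8626


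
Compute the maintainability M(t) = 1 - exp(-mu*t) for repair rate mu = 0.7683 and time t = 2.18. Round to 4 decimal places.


mu = 0.7683, t = 2.18
mu * t = 0.7683 * 2.18 = 1.6749
exp(-1.6749) = 0.1873
M(t) = 1 - 0.1873
M(t) = 0.8127

0.8127


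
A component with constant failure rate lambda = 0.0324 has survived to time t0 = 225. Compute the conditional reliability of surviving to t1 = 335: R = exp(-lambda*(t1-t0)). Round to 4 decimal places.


lambda = 0.0324
t0 = 225, t1 = 335
t1 - t0 = 110
lambda * (t1-t0) = 0.0324 * 110 = 3.564
R = exp(-3.564)
R = 0.0283

0.0283


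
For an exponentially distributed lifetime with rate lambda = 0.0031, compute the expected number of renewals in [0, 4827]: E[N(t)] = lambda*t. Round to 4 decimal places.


lambda = 0.0031
t = 4827
E[N(t)] = lambda * t
E[N(t)] = 0.0031 * 4827
E[N(t)] = 14.9637

14.9637


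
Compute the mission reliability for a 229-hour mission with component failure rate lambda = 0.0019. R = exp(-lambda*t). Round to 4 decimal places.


lambda = 0.0019
mission_time = 229
lambda * t = 0.0019 * 229 = 0.4351
R = exp(-0.4351)
R = 0.6472

0.6472


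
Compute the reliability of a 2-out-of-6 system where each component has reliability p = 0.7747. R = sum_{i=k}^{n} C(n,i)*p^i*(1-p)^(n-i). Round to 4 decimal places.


k = 2, n = 6, p = 0.7747
i=2: C(6,2)=15 * 0.7747^2 * 0.2253^4 = 0.0232
i=3: C(6,3)=20 * 0.7747^3 * 0.2253^3 = 0.1063
i=4: C(6,4)=15 * 0.7747^4 * 0.2253^2 = 0.2743
i=5: C(6,5)=6 * 0.7747^5 * 0.2253^1 = 0.3772
i=6: C(6,6)=1 * 0.7747^6 * 0.2253^0 = 0.2162
R = sum of terms = 0.9972

0.9972


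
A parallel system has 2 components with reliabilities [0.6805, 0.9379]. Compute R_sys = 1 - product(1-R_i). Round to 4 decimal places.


Components: [0.6805, 0.9379]
(1 - 0.6805) = 0.3195, running product = 0.3195
(1 - 0.9379) = 0.0621, running product = 0.0198
Product of (1-R_i) = 0.0198
R_sys = 1 - 0.0198 = 0.9802

0.9802


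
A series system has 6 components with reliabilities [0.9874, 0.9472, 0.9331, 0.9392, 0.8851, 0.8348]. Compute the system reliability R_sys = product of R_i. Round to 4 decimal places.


Components: [0.9874, 0.9472, 0.9331, 0.9392, 0.8851, 0.8348]
After component 1 (R=0.9874): product = 0.9874
After component 2 (R=0.9472): product = 0.9353
After component 3 (R=0.9331): product = 0.8727
After component 4 (R=0.9392): product = 0.8196
After component 5 (R=0.8851): product = 0.7255
After component 6 (R=0.8348): product = 0.6056
R_sys = 0.6056

0.6056


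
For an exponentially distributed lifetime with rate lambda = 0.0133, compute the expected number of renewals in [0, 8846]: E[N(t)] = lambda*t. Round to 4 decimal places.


lambda = 0.0133
t = 8846
E[N(t)] = lambda * t
E[N(t)] = 0.0133 * 8846
E[N(t)] = 117.6518

117.6518


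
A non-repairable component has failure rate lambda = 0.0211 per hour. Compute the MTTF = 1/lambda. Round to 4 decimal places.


lambda = 0.0211
MTTF = 1 / 0.0211
MTTF = 47.3934

47.3934


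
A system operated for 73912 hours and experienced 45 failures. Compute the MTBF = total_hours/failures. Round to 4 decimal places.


total_hours = 73912
failures = 45
MTBF = 73912 / 45
MTBF = 1642.4889

1642.4889


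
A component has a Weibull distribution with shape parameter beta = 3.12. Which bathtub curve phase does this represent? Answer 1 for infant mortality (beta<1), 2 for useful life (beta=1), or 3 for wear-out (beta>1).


beta = 3.12
Compare beta to 1:
beta < 1 => infant mortality (phase 1)
beta = 1 => useful life (phase 2)
beta > 1 => wear-out (phase 3)
Since beta = 3.12, this is wear-out (increasing failure rate)
Phase = 3

3


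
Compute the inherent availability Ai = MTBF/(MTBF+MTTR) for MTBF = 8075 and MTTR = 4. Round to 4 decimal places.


MTBF = 8075
MTTR = 4
MTBF + MTTR = 8079
Ai = 8075 / 8079
Ai = 0.9995

0.9995


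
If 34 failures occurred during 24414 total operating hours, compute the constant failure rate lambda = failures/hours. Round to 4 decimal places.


failures = 34
total_hours = 24414
lambda = 34 / 24414
lambda = 0.0014

0.0014


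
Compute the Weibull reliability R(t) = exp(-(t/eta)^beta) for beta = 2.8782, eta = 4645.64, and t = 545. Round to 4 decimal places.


beta = 2.8782, eta = 4645.64, t = 545
t/eta = 545 / 4645.64 = 0.1173
(t/eta)^beta = 0.1173^2.8782 = 0.0021
R(t) = exp(-0.0021)
R(t) = 0.9979

0.9979


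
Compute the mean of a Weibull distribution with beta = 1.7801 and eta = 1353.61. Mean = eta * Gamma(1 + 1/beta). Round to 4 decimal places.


beta = 1.7801, eta = 1353.61
1/beta = 0.5618
1 + 1/beta = 1.5618
Gamma(1.5618) = 0.8898
Mean = 1353.61 * 0.8898
Mean = 1204.42

1204.42


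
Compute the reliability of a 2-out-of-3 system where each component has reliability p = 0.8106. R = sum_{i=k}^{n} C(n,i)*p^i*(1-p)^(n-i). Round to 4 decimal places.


k = 2, n = 3, p = 0.8106
i=2: C(3,2)=3 * 0.8106^2 * 0.1894^1 = 0.3733
i=3: C(3,3)=1 * 0.8106^3 * 0.1894^0 = 0.5326
R = sum of terms = 0.906

0.906


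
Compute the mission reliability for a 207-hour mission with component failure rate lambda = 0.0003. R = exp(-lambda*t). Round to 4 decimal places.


lambda = 0.0003
mission_time = 207
lambda * t = 0.0003 * 207 = 0.0621
R = exp(-0.0621)
R = 0.9398

0.9398


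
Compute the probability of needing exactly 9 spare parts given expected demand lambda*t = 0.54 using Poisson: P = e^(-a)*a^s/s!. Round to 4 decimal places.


a = 0.54, s = 9
e^(-a) = e^(-0.54) = 0.5827
a^s = 0.54^9 = 0.0039
s! = 362880
P = 0.5827 * 0.0039 / 362880
P = 0.0

0.0


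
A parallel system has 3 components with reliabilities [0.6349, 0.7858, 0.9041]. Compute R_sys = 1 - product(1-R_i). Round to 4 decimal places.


Components: [0.6349, 0.7858, 0.9041]
(1 - 0.6349) = 0.3651, running product = 0.3651
(1 - 0.7858) = 0.2142, running product = 0.0782
(1 - 0.9041) = 0.0959, running product = 0.0075
Product of (1-R_i) = 0.0075
R_sys = 1 - 0.0075 = 0.9925

0.9925


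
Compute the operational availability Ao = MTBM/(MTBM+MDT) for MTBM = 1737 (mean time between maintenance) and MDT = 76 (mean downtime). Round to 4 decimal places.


MTBM = 1737
MDT = 76
MTBM + MDT = 1813
Ao = 1737 / 1813
Ao = 0.9581

0.9581


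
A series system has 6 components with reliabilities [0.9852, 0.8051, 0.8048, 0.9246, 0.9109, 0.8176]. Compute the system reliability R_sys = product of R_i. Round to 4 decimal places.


Components: [0.9852, 0.8051, 0.8048, 0.9246, 0.9109, 0.8176]
After component 1 (R=0.9852): product = 0.9852
After component 2 (R=0.8051): product = 0.7932
After component 3 (R=0.8048): product = 0.6384
After component 4 (R=0.9246): product = 0.5902
After component 5 (R=0.9109): product = 0.5376
After component 6 (R=0.8176): product = 0.4396
R_sys = 0.4396

0.4396


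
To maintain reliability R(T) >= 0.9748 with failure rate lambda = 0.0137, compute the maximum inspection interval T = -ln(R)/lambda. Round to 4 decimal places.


R_target = 0.9748
lambda = 0.0137
-ln(0.9748) = 0.0255
T = 0.0255 / 0.0137
T = 1.863

1.863


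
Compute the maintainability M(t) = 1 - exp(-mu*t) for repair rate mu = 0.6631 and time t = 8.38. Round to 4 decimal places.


mu = 0.6631, t = 8.38
mu * t = 0.6631 * 8.38 = 5.5568
exp(-5.5568) = 0.0039
M(t) = 1 - 0.0039
M(t) = 0.9961

0.9961


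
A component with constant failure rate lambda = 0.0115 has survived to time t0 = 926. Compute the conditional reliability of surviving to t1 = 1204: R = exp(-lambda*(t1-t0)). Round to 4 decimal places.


lambda = 0.0115
t0 = 926, t1 = 1204
t1 - t0 = 278
lambda * (t1-t0) = 0.0115 * 278 = 3.197
R = exp(-3.197)
R = 0.0409

0.0409


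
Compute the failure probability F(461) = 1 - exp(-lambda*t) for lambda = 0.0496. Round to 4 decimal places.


lambda = 0.0496, t = 461
lambda * t = 22.8656
exp(-22.8656) = 0.0
F(t) = 1 - 0.0
F(t) = 1.0

1.0


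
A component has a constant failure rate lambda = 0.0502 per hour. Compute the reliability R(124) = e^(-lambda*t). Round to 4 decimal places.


lambda = 0.0502
t = 124
lambda * t = 6.2248
R(t) = e^(-6.2248)
R(t) = 0.002

0.002


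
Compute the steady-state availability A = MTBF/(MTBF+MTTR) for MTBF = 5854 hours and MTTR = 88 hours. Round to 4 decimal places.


MTBF = 5854
MTTR = 88
MTBF + MTTR = 5942
A = 5854 / 5942
A = 0.9852

0.9852


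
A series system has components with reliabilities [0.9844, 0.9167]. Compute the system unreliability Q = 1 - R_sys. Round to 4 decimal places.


Components: [0.9844, 0.9167]
After component 1: product = 0.9844
After component 2: product = 0.9024
R_sys = 0.9024
Q = 1 - 0.9024 = 0.0976

0.0976


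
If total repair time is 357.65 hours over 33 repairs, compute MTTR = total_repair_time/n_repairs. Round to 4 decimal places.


total_repair_time = 357.65
n_repairs = 33
MTTR = 357.65 / 33
MTTR = 10.8379

10.8379


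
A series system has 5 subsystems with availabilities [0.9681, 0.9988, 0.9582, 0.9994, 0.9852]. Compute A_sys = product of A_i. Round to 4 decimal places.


Subsystems: [0.9681, 0.9988, 0.9582, 0.9994, 0.9852]
After subsystem 1 (A=0.9681): product = 0.9681
After subsystem 2 (A=0.9988): product = 0.9669
After subsystem 3 (A=0.9582): product = 0.9265
After subsystem 4 (A=0.9994): product = 0.926
After subsystem 5 (A=0.9852): product = 0.9123
A_sys = 0.9123

0.9123


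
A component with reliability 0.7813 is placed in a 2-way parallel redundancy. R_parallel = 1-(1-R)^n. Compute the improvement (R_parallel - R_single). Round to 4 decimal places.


R_single = 0.7813, n = 2
1 - R_single = 0.2187
(1 - R_single)^n = 0.2187^2 = 0.0478
R_parallel = 1 - 0.0478 = 0.9522
Improvement = 0.9522 - 0.7813
Improvement = 0.1709

0.1709


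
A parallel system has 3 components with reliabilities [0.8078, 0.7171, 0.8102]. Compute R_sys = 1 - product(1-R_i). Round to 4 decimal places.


Components: [0.8078, 0.7171, 0.8102]
(1 - 0.8078) = 0.1922, running product = 0.1922
(1 - 0.7171) = 0.2829, running product = 0.0544
(1 - 0.8102) = 0.1898, running product = 0.0103
Product of (1-R_i) = 0.0103
R_sys = 1 - 0.0103 = 0.9897

0.9897


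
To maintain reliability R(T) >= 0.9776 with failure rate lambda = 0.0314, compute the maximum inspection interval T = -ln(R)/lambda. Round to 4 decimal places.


R_target = 0.9776
lambda = 0.0314
-ln(0.9776) = 0.0227
T = 0.0227 / 0.0314
T = 0.7215

0.7215


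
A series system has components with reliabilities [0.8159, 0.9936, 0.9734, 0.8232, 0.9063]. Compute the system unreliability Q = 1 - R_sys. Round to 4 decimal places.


Components: [0.8159, 0.9936, 0.9734, 0.8232, 0.9063]
After component 1: product = 0.8159
After component 2: product = 0.8107
After component 3: product = 0.7891
After component 4: product = 0.6496
After component 5: product = 0.5887
R_sys = 0.5887
Q = 1 - 0.5887 = 0.4113

0.4113


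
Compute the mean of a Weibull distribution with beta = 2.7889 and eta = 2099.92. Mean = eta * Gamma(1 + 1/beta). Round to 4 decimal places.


beta = 2.7889, eta = 2099.92
1/beta = 0.3586
1 + 1/beta = 1.3586
Gamma(1.3586) = 0.8903
Mean = 2099.92 * 0.8903
Mean = 1869.5954

1869.5954


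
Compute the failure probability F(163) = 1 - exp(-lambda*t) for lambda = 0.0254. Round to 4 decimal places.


lambda = 0.0254, t = 163
lambda * t = 4.1402
exp(-4.1402) = 0.0159
F(t) = 1 - 0.0159
F(t) = 0.9841

0.9841


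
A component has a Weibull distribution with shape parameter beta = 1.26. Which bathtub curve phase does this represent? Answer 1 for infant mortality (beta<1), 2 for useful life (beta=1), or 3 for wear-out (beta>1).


beta = 1.26
Compare beta to 1:
beta < 1 => infant mortality (phase 1)
beta = 1 => useful life (phase 2)
beta > 1 => wear-out (phase 3)
Since beta = 1.26, this is wear-out (increasing failure rate)
Phase = 3

3


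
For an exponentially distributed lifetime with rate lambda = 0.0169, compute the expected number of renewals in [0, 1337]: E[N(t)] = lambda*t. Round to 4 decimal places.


lambda = 0.0169
t = 1337
E[N(t)] = lambda * t
E[N(t)] = 0.0169 * 1337
E[N(t)] = 22.5953

22.5953


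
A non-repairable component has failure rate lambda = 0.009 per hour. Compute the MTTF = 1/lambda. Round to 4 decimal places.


lambda = 0.009
MTTF = 1 / 0.009
MTTF = 111.1111

111.1111


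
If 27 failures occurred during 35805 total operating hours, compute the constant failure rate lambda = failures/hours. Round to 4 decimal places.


failures = 27
total_hours = 35805
lambda = 27 / 35805
lambda = 0.0008

0.0008


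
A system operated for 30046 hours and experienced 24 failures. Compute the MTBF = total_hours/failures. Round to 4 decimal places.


total_hours = 30046
failures = 24
MTBF = 30046 / 24
MTBF = 1251.9167

1251.9167


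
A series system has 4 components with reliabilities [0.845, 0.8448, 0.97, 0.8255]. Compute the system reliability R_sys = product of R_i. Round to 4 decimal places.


Components: [0.845, 0.8448, 0.97, 0.8255]
After component 1 (R=0.845): product = 0.845
After component 2 (R=0.8448): product = 0.7139
After component 3 (R=0.97): product = 0.6924
After component 4 (R=0.8255): product = 0.5716
R_sys = 0.5716

0.5716


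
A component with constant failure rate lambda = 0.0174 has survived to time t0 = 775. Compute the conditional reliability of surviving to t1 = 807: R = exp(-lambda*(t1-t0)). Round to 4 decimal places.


lambda = 0.0174
t0 = 775, t1 = 807
t1 - t0 = 32
lambda * (t1-t0) = 0.0174 * 32 = 0.5568
R = exp(-0.5568)
R = 0.573

0.573


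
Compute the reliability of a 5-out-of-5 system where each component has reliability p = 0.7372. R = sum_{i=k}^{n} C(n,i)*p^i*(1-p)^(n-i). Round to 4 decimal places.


k = 5, n = 5, p = 0.7372
i=5: C(5,5)=1 * 0.7372^5 * 0.2628^0 = 0.2177
R = sum of terms = 0.2177

0.2177


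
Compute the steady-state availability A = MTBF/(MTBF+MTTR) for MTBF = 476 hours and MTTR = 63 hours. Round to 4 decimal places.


MTBF = 476
MTTR = 63
MTBF + MTTR = 539
A = 476 / 539
A = 0.8831

0.8831


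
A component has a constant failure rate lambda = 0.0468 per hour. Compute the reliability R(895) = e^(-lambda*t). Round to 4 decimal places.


lambda = 0.0468
t = 895
lambda * t = 41.886
R(t) = e^(-41.886)
R(t) = 0.0

0.0


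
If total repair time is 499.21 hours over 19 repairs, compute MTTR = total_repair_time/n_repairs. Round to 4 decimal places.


total_repair_time = 499.21
n_repairs = 19
MTTR = 499.21 / 19
MTTR = 26.2742

26.2742


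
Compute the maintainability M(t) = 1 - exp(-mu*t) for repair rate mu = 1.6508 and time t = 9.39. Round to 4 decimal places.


mu = 1.6508, t = 9.39
mu * t = 1.6508 * 9.39 = 15.501
exp(-15.501) = 0.0
M(t) = 1 - 0.0
M(t) = 1.0

1.0


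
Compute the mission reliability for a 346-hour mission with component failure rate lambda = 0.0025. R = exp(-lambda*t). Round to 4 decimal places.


lambda = 0.0025
mission_time = 346
lambda * t = 0.0025 * 346 = 0.865
R = exp(-0.865)
R = 0.4211

0.4211


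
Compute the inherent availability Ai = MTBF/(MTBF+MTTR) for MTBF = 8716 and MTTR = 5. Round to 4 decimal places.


MTBF = 8716
MTTR = 5
MTBF + MTTR = 8721
Ai = 8716 / 8721
Ai = 0.9994

0.9994


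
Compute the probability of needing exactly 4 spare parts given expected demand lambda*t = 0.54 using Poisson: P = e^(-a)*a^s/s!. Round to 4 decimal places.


a = 0.54, s = 4
e^(-a) = e^(-0.54) = 0.5827
a^s = 0.54^4 = 0.085
s! = 24
P = 0.5827 * 0.085 / 24
P = 0.0021

0.0021


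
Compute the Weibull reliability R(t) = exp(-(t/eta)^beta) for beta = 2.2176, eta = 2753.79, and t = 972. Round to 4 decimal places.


beta = 2.2176, eta = 2753.79, t = 972
t/eta = 972 / 2753.79 = 0.353
(t/eta)^beta = 0.353^2.2176 = 0.0993
R(t) = exp(-0.0993)
R(t) = 0.9054

0.9054


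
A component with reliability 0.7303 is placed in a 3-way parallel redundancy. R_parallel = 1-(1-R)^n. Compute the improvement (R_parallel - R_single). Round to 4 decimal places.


R_single = 0.7303, n = 3
1 - R_single = 0.2697
(1 - R_single)^n = 0.2697^3 = 0.0196
R_parallel = 1 - 0.0196 = 0.9804
Improvement = 0.9804 - 0.7303
Improvement = 0.2501

0.2501


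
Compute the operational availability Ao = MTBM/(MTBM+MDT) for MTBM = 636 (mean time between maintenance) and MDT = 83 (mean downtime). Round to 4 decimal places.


MTBM = 636
MDT = 83
MTBM + MDT = 719
Ao = 636 / 719
Ao = 0.8846

0.8846


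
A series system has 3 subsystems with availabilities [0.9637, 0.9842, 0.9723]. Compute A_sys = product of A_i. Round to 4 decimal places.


Subsystems: [0.9637, 0.9842, 0.9723]
After subsystem 1 (A=0.9637): product = 0.9637
After subsystem 2 (A=0.9842): product = 0.9485
After subsystem 3 (A=0.9723): product = 0.9222
A_sys = 0.9222

0.9222


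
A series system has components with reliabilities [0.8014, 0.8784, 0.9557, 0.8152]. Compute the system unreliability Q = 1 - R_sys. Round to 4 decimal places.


Components: [0.8014, 0.8784, 0.9557, 0.8152]
After component 1: product = 0.8014
After component 2: product = 0.7039
After component 3: product = 0.6728
After component 4: product = 0.5484
R_sys = 0.5484
Q = 1 - 0.5484 = 0.4516

0.4516


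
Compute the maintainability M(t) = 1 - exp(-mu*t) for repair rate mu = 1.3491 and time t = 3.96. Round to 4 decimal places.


mu = 1.3491, t = 3.96
mu * t = 1.3491 * 3.96 = 5.3424
exp(-5.3424) = 0.0048
M(t) = 1 - 0.0048
M(t) = 0.9952

0.9952


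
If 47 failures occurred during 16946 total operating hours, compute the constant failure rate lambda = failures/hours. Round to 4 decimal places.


failures = 47
total_hours = 16946
lambda = 47 / 16946
lambda = 0.0028

0.0028


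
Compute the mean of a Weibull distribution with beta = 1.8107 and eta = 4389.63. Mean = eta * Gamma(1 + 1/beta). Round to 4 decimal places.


beta = 1.8107, eta = 4389.63
1/beta = 0.5523
1 + 1/beta = 1.5523
Gamma(1.5523) = 0.889
Mean = 4389.63 * 0.889
Mean = 3902.5413

3902.5413


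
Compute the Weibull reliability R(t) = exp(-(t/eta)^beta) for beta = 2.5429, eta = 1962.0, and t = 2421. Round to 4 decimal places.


beta = 2.5429, eta = 1962.0, t = 2421
t/eta = 2421 / 1962.0 = 1.2339
(t/eta)^beta = 1.2339^2.5429 = 1.7067
R(t) = exp(-1.7067)
R(t) = 0.1815

0.1815


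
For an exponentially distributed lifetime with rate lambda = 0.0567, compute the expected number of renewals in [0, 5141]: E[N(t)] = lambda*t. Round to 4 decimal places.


lambda = 0.0567
t = 5141
E[N(t)] = lambda * t
E[N(t)] = 0.0567 * 5141
E[N(t)] = 291.4947

291.4947


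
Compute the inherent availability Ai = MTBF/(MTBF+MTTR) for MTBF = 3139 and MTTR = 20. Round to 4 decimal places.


MTBF = 3139
MTTR = 20
MTBF + MTTR = 3159
Ai = 3139 / 3159
Ai = 0.9937

0.9937


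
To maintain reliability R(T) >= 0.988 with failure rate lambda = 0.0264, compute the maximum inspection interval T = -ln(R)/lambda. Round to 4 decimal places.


R_target = 0.988
lambda = 0.0264
-ln(0.988) = 0.0121
T = 0.0121 / 0.0264
T = 0.4573

0.4573


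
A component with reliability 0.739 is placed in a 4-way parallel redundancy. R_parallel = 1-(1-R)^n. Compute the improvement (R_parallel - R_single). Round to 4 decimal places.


R_single = 0.739, n = 4
1 - R_single = 0.261
(1 - R_single)^n = 0.261^4 = 0.0046
R_parallel = 1 - 0.0046 = 0.9954
Improvement = 0.9954 - 0.739
Improvement = 0.2564

0.2564


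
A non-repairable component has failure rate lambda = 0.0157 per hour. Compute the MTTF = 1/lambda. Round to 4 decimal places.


lambda = 0.0157
MTTF = 1 / 0.0157
MTTF = 63.6943

63.6943


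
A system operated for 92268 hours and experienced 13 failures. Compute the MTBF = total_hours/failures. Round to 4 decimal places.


total_hours = 92268
failures = 13
MTBF = 92268 / 13
MTBF = 7097.5385

7097.5385


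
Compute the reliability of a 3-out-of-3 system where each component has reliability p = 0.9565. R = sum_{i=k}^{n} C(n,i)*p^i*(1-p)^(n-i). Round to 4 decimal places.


k = 3, n = 3, p = 0.9565
i=3: C(3,3)=1 * 0.9565^3 * 0.0435^0 = 0.8751
R = sum of terms = 0.8751

0.8751


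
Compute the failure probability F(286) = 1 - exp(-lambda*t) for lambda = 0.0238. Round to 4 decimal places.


lambda = 0.0238, t = 286
lambda * t = 6.8068
exp(-6.8068) = 0.0011
F(t) = 1 - 0.0011
F(t) = 0.9989

0.9989


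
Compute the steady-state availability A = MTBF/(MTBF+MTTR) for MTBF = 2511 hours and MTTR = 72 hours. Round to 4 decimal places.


MTBF = 2511
MTTR = 72
MTBF + MTTR = 2583
A = 2511 / 2583
A = 0.9721

0.9721


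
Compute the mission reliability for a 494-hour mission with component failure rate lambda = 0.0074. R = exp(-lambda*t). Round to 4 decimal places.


lambda = 0.0074
mission_time = 494
lambda * t = 0.0074 * 494 = 3.6556
R = exp(-3.6556)
R = 0.0258

0.0258


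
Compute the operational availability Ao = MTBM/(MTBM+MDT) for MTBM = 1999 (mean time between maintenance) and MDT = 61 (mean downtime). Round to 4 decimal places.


MTBM = 1999
MDT = 61
MTBM + MDT = 2060
Ao = 1999 / 2060
Ao = 0.9704

0.9704


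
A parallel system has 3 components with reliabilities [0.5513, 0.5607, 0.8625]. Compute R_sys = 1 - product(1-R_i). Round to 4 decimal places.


Components: [0.5513, 0.5607, 0.8625]
(1 - 0.5513) = 0.4487, running product = 0.4487
(1 - 0.5607) = 0.4393, running product = 0.1971
(1 - 0.8625) = 0.1375, running product = 0.0271
Product of (1-R_i) = 0.0271
R_sys = 1 - 0.0271 = 0.9729

0.9729


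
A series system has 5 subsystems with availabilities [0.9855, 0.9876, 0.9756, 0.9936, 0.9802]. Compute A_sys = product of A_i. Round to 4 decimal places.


Subsystems: [0.9855, 0.9876, 0.9756, 0.9936, 0.9802]
After subsystem 1 (A=0.9855): product = 0.9855
After subsystem 2 (A=0.9876): product = 0.9733
After subsystem 3 (A=0.9756): product = 0.9495
After subsystem 4 (A=0.9936): product = 0.9435
After subsystem 5 (A=0.9802): product = 0.9248
A_sys = 0.9248

0.9248


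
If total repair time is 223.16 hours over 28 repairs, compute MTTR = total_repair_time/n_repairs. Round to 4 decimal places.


total_repair_time = 223.16
n_repairs = 28
MTTR = 223.16 / 28
MTTR = 7.97

7.97


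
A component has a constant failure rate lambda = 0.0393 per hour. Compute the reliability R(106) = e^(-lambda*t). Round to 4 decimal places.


lambda = 0.0393
t = 106
lambda * t = 4.1658
R(t) = e^(-4.1658)
R(t) = 0.0155

0.0155


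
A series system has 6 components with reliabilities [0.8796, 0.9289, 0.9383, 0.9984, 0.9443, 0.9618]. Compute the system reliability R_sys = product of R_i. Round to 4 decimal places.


Components: [0.8796, 0.9289, 0.9383, 0.9984, 0.9443, 0.9618]
After component 1 (R=0.8796): product = 0.8796
After component 2 (R=0.9289): product = 0.8171
After component 3 (R=0.9383): product = 0.7666
After component 4 (R=0.9984): product = 0.7654
After component 5 (R=0.9443): product = 0.7228
After component 6 (R=0.9618): product = 0.6952
R_sys = 0.6952

0.6952


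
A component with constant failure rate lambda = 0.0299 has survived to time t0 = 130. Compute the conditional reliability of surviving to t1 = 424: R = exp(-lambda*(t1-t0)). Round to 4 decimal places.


lambda = 0.0299
t0 = 130, t1 = 424
t1 - t0 = 294
lambda * (t1-t0) = 0.0299 * 294 = 8.7906
R = exp(-8.7906)
R = 0.0002

0.0002


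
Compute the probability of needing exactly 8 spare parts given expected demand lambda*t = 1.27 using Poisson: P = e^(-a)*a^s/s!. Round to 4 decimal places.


a = 1.27, s = 8
e^(-a) = e^(-1.27) = 0.2808
a^s = 1.27^8 = 6.7675
s! = 40320
P = 0.2808 * 6.7675 / 40320
P = 0.0

0.0


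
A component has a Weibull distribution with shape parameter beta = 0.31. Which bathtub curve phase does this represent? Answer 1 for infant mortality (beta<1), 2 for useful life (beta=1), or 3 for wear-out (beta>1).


beta = 0.31
Compare beta to 1:
beta < 1 => infant mortality (phase 1)
beta = 1 => useful life (phase 2)
beta > 1 => wear-out (phase 3)
Since beta = 0.31, this is infant mortality (decreasing failure rate)
Phase = 1

1


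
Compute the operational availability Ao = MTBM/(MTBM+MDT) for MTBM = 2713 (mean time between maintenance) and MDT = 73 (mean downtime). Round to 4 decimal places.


MTBM = 2713
MDT = 73
MTBM + MDT = 2786
Ao = 2713 / 2786
Ao = 0.9738

0.9738


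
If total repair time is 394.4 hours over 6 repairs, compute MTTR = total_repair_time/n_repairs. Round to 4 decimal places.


total_repair_time = 394.4
n_repairs = 6
MTTR = 394.4 / 6
MTTR = 65.7333

65.7333


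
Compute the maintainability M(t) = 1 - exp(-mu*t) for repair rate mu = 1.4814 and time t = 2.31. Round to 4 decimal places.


mu = 1.4814, t = 2.31
mu * t = 1.4814 * 2.31 = 3.422
exp(-3.422) = 0.0326
M(t) = 1 - 0.0326
M(t) = 0.9674

0.9674


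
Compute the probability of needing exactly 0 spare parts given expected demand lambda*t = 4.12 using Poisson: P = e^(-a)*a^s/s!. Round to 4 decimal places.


a = 4.12, s = 0
e^(-a) = e^(-4.12) = 0.0162
a^s = 4.12^0 = 1.0
s! = 1
P = 0.0162 * 1.0 / 1
P = 0.0162

0.0162


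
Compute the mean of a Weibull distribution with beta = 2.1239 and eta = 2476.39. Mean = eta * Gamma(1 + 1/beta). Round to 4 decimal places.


beta = 2.1239, eta = 2476.39
1/beta = 0.4708
1 + 1/beta = 1.4708
Gamma(1.4708) = 0.8856
Mean = 2476.39 * 0.8856
Mean = 2193.1885

2193.1885


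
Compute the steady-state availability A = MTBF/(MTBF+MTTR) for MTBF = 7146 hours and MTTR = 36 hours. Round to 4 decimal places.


MTBF = 7146
MTTR = 36
MTBF + MTTR = 7182
A = 7146 / 7182
A = 0.995

0.995


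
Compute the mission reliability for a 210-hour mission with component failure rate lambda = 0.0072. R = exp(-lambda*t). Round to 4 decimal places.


lambda = 0.0072
mission_time = 210
lambda * t = 0.0072 * 210 = 1.512
R = exp(-1.512)
R = 0.2205

0.2205


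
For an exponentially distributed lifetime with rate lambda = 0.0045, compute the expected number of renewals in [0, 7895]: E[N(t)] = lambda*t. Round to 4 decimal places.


lambda = 0.0045
t = 7895
E[N(t)] = lambda * t
E[N(t)] = 0.0045 * 7895
E[N(t)] = 35.5275

35.5275


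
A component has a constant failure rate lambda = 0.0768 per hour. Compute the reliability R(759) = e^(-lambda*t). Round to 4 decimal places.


lambda = 0.0768
t = 759
lambda * t = 58.2912
R(t) = e^(-58.2912)
R(t) = 0.0

0.0


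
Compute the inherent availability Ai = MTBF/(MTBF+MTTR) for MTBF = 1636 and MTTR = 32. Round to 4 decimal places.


MTBF = 1636
MTTR = 32
MTBF + MTTR = 1668
Ai = 1636 / 1668
Ai = 0.9808

0.9808


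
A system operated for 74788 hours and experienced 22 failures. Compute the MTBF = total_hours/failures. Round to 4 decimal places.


total_hours = 74788
failures = 22
MTBF = 74788 / 22
MTBF = 3399.4545

3399.4545


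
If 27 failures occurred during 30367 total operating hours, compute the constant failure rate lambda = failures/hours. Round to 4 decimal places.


failures = 27
total_hours = 30367
lambda = 27 / 30367
lambda = 0.0009

0.0009


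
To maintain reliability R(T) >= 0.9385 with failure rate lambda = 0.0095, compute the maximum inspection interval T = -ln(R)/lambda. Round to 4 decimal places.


R_target = 0.9385
lambda = 0.0095
-ln(0.9385) = 0.0635
T = 0.0635 / 0.0095
T = 6.6813

6.6813


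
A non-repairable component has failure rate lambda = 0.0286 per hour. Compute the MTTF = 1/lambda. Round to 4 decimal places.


lambda = 0.0286
MTTF = 1 / 0.0286
MTTF = 34.965

34.965


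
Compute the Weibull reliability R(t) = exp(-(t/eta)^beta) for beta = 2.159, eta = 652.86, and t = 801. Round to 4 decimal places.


beta = 2.159, eta = 652.86, t = 801
t/eta = 801 / 652.86 = 1.2269
(t/eta)^beta = 1.2269^2.159 = 1.5551
R(t) = exp(-1.5551)
R(t) = 0.2112

0.2112


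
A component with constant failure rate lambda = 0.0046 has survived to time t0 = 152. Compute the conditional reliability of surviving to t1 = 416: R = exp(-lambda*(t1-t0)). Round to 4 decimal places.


lambda = 0.0046
t0 = 152, t1 = 416
t1 - t0 = 264
lambda * (t1-t0) = 0.0046 * 264 = 1.2144
R = exp(-1.2144)
R = 0.2969

0.2969


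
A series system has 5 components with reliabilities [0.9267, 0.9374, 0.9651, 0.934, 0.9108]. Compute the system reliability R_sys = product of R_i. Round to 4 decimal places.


Components: [0.9267, 0.9374, 0.9651, 0.934, 0.9108]
After component 1 (R=0.9267): product = 0.9267
After component 2 (R=0.9374): product = 0.8687
After component 3 (R=0.9651): product = 0.8384
After component 4 (R=0.934): product = 0.783
After component 5 (R=0.9108): product = 0.7132
R_sys = 0.7132

0.7132


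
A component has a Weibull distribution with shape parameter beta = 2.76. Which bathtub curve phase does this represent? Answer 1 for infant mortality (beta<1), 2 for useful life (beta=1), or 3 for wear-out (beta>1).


beta = 2.76
Compare beta to 1:
beta < 1 => infant mortality (phase 1)
beta = 1 => useful life (phase 2)
beta > 1 => wear-out (phase 3)
Since beta = 2.76, this is wear-out (increasing failure rate)
Phase = 3

3


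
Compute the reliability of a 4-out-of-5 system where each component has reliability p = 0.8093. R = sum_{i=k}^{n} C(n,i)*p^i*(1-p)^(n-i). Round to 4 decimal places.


k = 4, n = 5, p = 0.8093
i=4: C(5,4)=5 * 0.8093^4 * 0.1907^1 = 0.409
i=5: C(5,5)=1 * 0.8093^5 * 0.1907^0 = 0.3472
R = sum of terms = 0.7562

0.7562


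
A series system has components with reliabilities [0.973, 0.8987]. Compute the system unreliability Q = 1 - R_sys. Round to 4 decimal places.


Components: [0.973, 0.8987]
After component 1: product = 0.973
After component 2: product = 0.8744
R_sys = 0.8744
Q = 1 - 0.8744 = 0.1256

0.1256


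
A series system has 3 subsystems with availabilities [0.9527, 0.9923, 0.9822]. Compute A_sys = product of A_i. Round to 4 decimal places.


Subsystems: [0.9527, 0.9923, 0.9822]
After subsystem 1 (A=0.9527): product = 0.9527
After subsystem 2 (A=0.9923): product = 0.9454
After subsystem 3 (A=0.9822): product = 0.9285
A_sys = 0.9285

0.9285


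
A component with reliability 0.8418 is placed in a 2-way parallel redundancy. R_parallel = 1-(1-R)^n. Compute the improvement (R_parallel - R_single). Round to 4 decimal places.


R_single = 0.8418, n = 2
1 - R_single = 0.1582
(1 - R_single)^n = 0.1582^2 = 0.025
R_parallel = 1 - 0.025 = 0.975
Improvement = 0.975 - 0.8418
Improvement = 0.1332

0.1332


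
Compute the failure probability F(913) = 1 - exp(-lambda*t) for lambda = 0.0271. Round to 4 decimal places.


lambda = 0.0271, t = 913
lambda * t = 24.7423
exp(-24.7423) = 0.0
F(t) = 1 - 0.0
F(t) = 1.0

1.0


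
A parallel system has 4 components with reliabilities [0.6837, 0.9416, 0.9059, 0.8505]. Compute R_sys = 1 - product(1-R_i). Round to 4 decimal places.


Components: [0.6837, 0.9416, 0.9059, 0.8505]
(1 - 0.6837) = 0.3163, running product = 0.3163
(1 - 0.9416) = 0.0584, running product = 0.0185
(1 - 0.9059) = 0.0941, running product = 0.0017
(1 - 0.8505) = 0.1495, running product = 0.0003
Product of (1-R_i) = 0.0003
R_sys = 1 - 0.0003 = 0.9997

0.9997


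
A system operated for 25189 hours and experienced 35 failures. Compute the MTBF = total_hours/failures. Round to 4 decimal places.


total_hours = 25189
failures = 35
MTBF = 25189 / 35
MTBF = 719.6857

719.6857


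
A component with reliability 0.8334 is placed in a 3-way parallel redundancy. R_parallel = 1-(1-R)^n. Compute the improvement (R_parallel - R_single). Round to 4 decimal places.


R_single = 0.8334, n = 3
1 - R_single = 0.1666
(1 - R_single)^n = 0.1666^3 = 0.0046
R_parallel = 1 - 0.0046 = 0.9954
Improvement = 0.9954 - 0.8334
Improvement = 0.162

0.162


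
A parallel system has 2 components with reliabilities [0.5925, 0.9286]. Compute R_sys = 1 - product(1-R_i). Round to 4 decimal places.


Components: [0.5925, 0.9286]
(1 - 0.5925) = 0.4075, running product = 0.4075
(1 - 0.9286) = 0.0714, running product = 0.0291
Product of (1-R_i) = 0.0291
R_sys = 1 - 0.0291 = 0.9709

0.9709


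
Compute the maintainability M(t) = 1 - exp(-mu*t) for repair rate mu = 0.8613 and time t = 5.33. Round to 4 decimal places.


mu = 0.8613, t = 5.33
mu * t = 0.8613 * 5.33 = 4.5907
exp(-4.5907) = 0.0101
M(t) = 1 - 0.0101
M(t) = 0.9899

0.9899


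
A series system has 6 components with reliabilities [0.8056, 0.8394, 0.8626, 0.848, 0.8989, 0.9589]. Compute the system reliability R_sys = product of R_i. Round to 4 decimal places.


Components: [0.8056, 0.8394, 0.8626, 0.848, 0.8989, 0.9589]
After component 1 (R=0.8056): product = 0.8056
After component 2 (R=0.8394): product = 0.6762
After component 3 (R=0.8626): product = 0.5833
After component 4 (R=0.848): product = 0.4946
After component 5 (R=0.8989): product = 0.4446
After component 6 (R=0.9589): product = 0.4264
R_sys = 0.4264

0.4264


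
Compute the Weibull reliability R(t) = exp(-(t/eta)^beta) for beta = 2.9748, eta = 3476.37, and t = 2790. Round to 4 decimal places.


beta = 2.9748, eta = 3476.37, t = 2790
t/eta = 2790 / 3476.37 = 0.8026
(t/eta)^beta = 0.8026^2.9748 = 0.5198
R(t) = exp(-0.5198)
R(t) = 0.5946

0.5946


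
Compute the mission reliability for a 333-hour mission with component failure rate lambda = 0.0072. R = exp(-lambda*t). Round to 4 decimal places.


lambda = 0.0072
mission_time = 333
lambda * t = 0.0072 * 333 = 2.3976
R = exp(-2.3976)
R = 0.0909

0.0909


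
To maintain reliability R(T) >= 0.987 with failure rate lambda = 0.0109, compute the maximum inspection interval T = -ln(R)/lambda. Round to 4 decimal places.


R_target = 0.987
lambda = 0.0109
-ln(0.987) = 0.0131
T = 0.0131 / 0.0109
T = 1.2005

1.2005


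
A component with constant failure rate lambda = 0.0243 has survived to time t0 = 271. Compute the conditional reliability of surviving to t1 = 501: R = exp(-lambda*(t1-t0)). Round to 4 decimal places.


lambda = 0.0243
t0 = 271, t1 = 501
t1 - t0 = 230
lambda * (t1-t0) = 0.0243 * 230 = 5.589
R = exp(-5.589)
R = 0.0037

0.0037


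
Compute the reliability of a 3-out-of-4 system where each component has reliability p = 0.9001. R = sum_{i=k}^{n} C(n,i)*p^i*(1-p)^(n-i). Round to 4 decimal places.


k = 3, n = 4, p = 0.9001
i=3: C(4,3)=4 * 0.9001^3 * 0.0999^1 = 0.2914
i=4: C(4,4)=1 * 0.9001^4 * 0.0999^0 = 0.6564
R = sum of terms = 0.9478

0.9478


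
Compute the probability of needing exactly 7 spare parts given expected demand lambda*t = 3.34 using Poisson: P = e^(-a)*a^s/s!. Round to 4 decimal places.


a = 3.34, s = 7
e^(-a) = e^(-3.34) = 0.0354
a^s = 3.34^7 = 4636.8737
s! = 5040
P = 0.0354 * 4636.8737 / 5040
P = 0.0326

0.0326


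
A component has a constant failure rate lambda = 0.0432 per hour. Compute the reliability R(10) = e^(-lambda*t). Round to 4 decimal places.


lambda = 0.0432
t = 10
lambda * t = 0.432
R(t) = e^(-0.432)
R(t) = 0.6492

0.6492


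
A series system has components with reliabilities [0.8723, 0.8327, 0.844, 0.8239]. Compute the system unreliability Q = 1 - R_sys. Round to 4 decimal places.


Components: [0.8723, 0.8327, 0.844, 0.8239]
After component 1: product = 0.8723
After component 2: product = 0.7264
After component 3: product = 0.6131
After component 4: product = 0.5051
R_sys = 0.5051
Q = 1 - 0.5051 = 0.4949

0.4949


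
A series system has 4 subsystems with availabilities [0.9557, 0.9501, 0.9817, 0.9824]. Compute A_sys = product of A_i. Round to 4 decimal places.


Subsystems: [0.9557, 0.9501, 0.9817, 0.9824]
After subsystem 1 (A=0.9557): product = 0.9557
After subsystem 2 (A=0.9501): product = 0.908
After subsystem 3 (A=0.9817): product = 0.8914
After subsystem 4 (A=0.9824): product = 0.8757
A_sys = 0.8757

0.8757


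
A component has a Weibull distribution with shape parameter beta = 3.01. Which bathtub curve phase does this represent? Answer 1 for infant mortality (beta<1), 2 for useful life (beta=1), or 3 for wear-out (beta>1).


beta = 3.01
Compare beta to 1:
beta < 1 => infant mortality (phase 1)
beta = 1 => useful life (phase 2)
beta > 1 => wear-out (phase 3)
Since beta = 3.01, this is wear-out (increasing failure rate)
Phase = 3

3


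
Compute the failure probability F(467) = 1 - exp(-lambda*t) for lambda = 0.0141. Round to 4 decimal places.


lambda = 0.0141, t = 467
lambda * t = 6.5847
exp(-6.5847) = 0.0014
F(t) = 1 - 0.0014
F(t) = 0.9986

0.9986


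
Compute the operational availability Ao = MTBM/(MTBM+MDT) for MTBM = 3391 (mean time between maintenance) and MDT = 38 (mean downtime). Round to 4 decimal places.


MTBM = 3391
MDT = 38
MTBM + MDT = 3429
Ao = 3391 / 3429
Ao = 0.9889

0.9889


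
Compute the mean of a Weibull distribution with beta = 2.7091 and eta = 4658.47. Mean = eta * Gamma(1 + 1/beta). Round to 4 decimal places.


beta = 2.7091, eta = 4658.47
1/beta = 0.3691
1 + 1/beta = 1.3691
Gamma(1.3691) = 0.8894
Mean = 4658.47 * 0.8894
Mean = 4143.1772

4143.1772


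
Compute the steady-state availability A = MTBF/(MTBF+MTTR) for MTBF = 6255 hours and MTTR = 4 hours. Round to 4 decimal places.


MTBF = 6255
MTTR = 4
MTBF + MTTR = 6259
A = 6255 / 6259
A = 0.9994

0.9994
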